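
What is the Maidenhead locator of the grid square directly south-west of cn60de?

CN60cd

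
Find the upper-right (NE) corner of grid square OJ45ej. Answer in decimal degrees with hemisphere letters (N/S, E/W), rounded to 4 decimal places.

5.4167° N, 108.4167° E

Field O=14, J=9: +14·20° lon, +9·10° lat → SW at lon 100°, lat 0°.
Square 4, 5: +4·2° lon, +5·1° lat → SW at lon 108°, lat 5°.
Subsquare e=4, j=9: +4·0.0833333° lon, +9·0.0416667° lat → SW at lon 108.333°, lat 5.375°.
Cell spans 0.0833333° lon × 0.0416667° lat. NE corner is SW corner plus one full cell.
latitude 5.4167° N, longitude 108.4167° E.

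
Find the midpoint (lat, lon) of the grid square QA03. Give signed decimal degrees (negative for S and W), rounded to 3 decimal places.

-86.500, 141.000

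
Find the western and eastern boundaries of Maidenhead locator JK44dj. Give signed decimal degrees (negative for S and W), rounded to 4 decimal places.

Field J=9, K=10: +9·20° lon, +10·10° lat → SW at lon 0°, lat 10°.
Square 4, 4: +4·2° lon, +4·1° lat → SW at lon 8°, lat 14°.
Subsquare d=3, j=9: +3·0.0833333° lon, +9·0.0416667° lat → SW at lon 8.25°, lat 14.375°.
Cell spans 0.0833333° lon × 0.0416667° lat.
west 8.2500, east 8.3333.

8.2500, 8.3333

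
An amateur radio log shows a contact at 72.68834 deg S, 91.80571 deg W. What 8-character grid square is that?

EB47ch34

Offset from 180°W / 90°S: lon 88.19429°, lat 17.31166°.
Field: lon ⌊88.19429/20⌋ = 4 → E; lat ⌊17.31166/10⌋ = 1 → B.
Square: lon ⌊8.19429/2⌋ = 4; lat ⌊7.31166/1⌋ = 7.
Subsquare: lon ⌊0.19429/0.0833333⌋ = 2 → c; lat ⌊0.31166/0.0416667⌋ = 7 → h.
Extended square: lon ⌊0.02762/0.00833333⌋ = 3; lat ⌊0.01999/0.00416667⌋ = 4.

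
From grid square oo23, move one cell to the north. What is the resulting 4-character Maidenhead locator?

OO24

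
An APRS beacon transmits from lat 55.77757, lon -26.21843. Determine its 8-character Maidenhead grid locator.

HO65vs36

Offset from 180°W / 90°S: lon 153.78157°, lat 145.77757°.
Field: lon ⌊153.78157/20⌋ = 7 → H; lat ⌊145.77757/10⌋ = 14 → O.
Square: lon ⌊13.78157/2⌋ = 6; lat ⌊5.77757/1⌋ = 5.
Subsquare: lon ⌊1.78157/0.0833333⌋ = 21 → v; lat ⌊0.77757/0.0416667⌋ = 18 → s.
Extended square: lon ⌊0.03157/0.00833333⌋ = 3; lat ⌊0.02757/0.00416667⌋ = 6.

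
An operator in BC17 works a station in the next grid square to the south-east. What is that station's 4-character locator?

BC26

Longitude square 1; +1 → 2.
Latitude square 7; −1 → 6.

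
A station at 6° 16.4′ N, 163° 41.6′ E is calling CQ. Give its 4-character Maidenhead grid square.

RJ16

Add 180° to longitude and 90° to latitude: 343.69, 96.27.
Field: lon ⌊343.69/20⌋ = 17 → R; lat ⌊96.27/10⌋ = 9 → J.
Square: lon ⌊3.69/2⌋ = 1; lat ⌊6.27/1⌋ = 6.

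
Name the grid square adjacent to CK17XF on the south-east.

CK27ae

Longitude subsquare x = 23; +1 → 24, wraps to 0 = a, carry into square.
Longitude square 1; +1 → 2.
Latitude subsquare f = 5; −1 → 4 = e.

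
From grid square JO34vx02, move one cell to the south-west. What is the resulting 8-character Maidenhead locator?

JO34ux91

Longitude extended square 0; −1 → -1, wraps to 9, carry into subsquare.
Longitude subsquare v = 21; −1 → 20 = u.
Latitude extended square 2; −1 → 1.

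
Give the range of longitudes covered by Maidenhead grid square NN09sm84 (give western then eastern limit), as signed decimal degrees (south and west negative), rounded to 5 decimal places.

Field N=13, N=13: +13·20° lon, +13·10° lat → SW at lon 80°, lat 40°.
Square 0, 9: +0·2° lon, +9·1° lat → SW at lon 80°, lat 49°.
Subsquare s=18, m=12: +18·0.0833333° lon, +12·0.0416667° lat → SW at lon 81.5°, lat 49.5°.
Extended square 8, 4: +8·0.00833333° lon, +4·0.00416667° lat → SW at lon 81.5667°, lat 49.5167°.
Cell spans 0.00833333° lon × 0.00416667° lat.
west 81.56667, east 81.57500.

81.56667, 81.57500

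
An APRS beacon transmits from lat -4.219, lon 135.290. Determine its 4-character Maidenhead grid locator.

PI75

Offset from 180°W / 90°S: lon 315.29°, lat 85.78°.
Field: 315.29/20 → 15 → P, 85.78/10 → 8 → I; chars PI.
Square: 15.29/2 → 7, 5.78/1 → 5; chars 75.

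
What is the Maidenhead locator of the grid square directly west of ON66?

Longitude square 6; −1 → 5.
The latitude characters are unchanged.

ON56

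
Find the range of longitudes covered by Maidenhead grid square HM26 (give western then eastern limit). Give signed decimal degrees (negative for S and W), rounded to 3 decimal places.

-36.000, -34.000

Field H=7, M=12: +7·20° lon, +12·10° lat → SW at lon -40°, lat 30°.
Square 2, 6: +2·2° lon, +6·1° lat → SW at lon -36°, lat 36°.
Cell spans 2° lon × 1° lat.
west -36.000, east -34.000.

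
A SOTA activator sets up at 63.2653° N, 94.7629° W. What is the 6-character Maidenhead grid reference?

Add 180° to longitude and 90° to latitude: 85.2371, 153.2653.
Field: 85.2371/20 → 4 → E, 153.2653/10 → 15 → P; chars EP.
Square: 5.2371/2 → 2, 3.2653/1 → 3; chars 23.
Subsquare: 1.2371/0.0833333 → 14 → o, 0.2653/0.0416667 → 6 → g; chars og.

EP23og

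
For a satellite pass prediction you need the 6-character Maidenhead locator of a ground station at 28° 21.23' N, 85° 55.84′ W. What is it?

EL78ai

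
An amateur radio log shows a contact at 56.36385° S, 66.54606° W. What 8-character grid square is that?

Shift to the Maidenhead origin (180°W, 90°S): lon 113.45394, lat 33.63615.
Field: 113.45394/20 → 5 → F, 33.63615/10 → 3 → D; chars FD.
Square: 13.45394/2 → 6, 3.63615/1 → 3; chars 63.
Subsquare: 1.45394/0.0833333 → 17 → r, 0.63615/0.0416667 → 15 → p; chars rp.
Extended square: 0.03727/0.00833333 → 4, 0.01115/0.00416667 → 2; chars 42.

FD63rp42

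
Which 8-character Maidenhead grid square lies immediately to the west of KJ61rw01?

Longitude extended square 0; −1 → -1, wraps to 9, carry into subsquare.
Longitude subsquare r = 17; −1 → 16 = q.
The latitude characters are unchanged.

KJ61qw91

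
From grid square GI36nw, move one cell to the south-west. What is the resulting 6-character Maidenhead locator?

GI36mv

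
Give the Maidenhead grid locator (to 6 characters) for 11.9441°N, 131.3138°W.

Offset from 180°W / 90°S: lon 48.6862°, lat 101.9441°.
Field (20°×10°, letters A–R): 48.6862/20 → 2 → C, 101.9441/10 → 10 → K; chars CK.
Square (2°×1°, digits 0–9): 8.6862/2 → 4, 1.9441/1 → 1; chars 41.
Subsquare (5′×2.5′, letters a–x): 0.6862/0.0833333 → 8 → i, 0.9441/0.0416667 → 22 → w; chars iw.

CK41iw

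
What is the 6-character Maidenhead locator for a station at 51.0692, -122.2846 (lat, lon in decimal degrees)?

Offset from 180°W / 90°S: lon 57.7154°, lat 141.0692°.
Field: 57.7154/20 → 2 → C, 141.0692/10 → 14 → O; chars CO.
Square: 17.7154/2 → 8, 1.0692/1 → 1; chars 81.
Subsquare: 1.7154/0.0833333 → 20 → u, 0.0692/0.0416667 → 1 → b; chars ub.

CO81ub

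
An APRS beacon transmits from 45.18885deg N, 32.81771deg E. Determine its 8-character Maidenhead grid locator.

KN65je85

Add 180° to longitude and 90° to latitude: 212.81771, 135.18885.
Field: lon ⌊212.81771/20⌋ = 10 → K; lat ⌊135.18885/10⌋ = 13 → N.
Square: lon ⌊12.81771/2⌋ = 6; lat ⌊5.18885/1⌋ = 5.
Subsquare: lon ⌊0.81771/0.0833333⌋ = 9 → j; lat ⌊0.18885/0.0416667⌋ = 4 → e.
Extended square: lon ⌊0.06771/0.00833333⌋ = 8; lat ⌊0.02218/0.00416667⌋ = 5.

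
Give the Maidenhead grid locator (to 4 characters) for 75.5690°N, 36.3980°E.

KQ85

Offset from 180°W / 90°S: lon 216.40°, lat 165.57°.
Field: lon ⌊216.40/20⌋ = 10 → K; lat ⌊165.57/10⌋ = 16 → Q.
Square: lon ⌊16.40/2⌋ = 8; lat ⌊5.57/1⌋ = 5.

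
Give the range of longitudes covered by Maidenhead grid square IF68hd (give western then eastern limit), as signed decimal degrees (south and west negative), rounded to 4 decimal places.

-7.4167, -7.3333

Field I=8, F=5: +8·20° lon, +5·10° lat → SW at lon -20°, lat -40°.
Square 6, 8: +6·2° lon, +8·1° lat → SW at lon -8°, lat -32°.
Subsquare h=7, d=3: +7·0.0833333° lon, +3·0.0416667° lat → SW at lon -7.41667°, lat -31.875°.
Cell spans 0.0833333° lon × 0.0416667° lat.
west -7.4167, east -7.3333.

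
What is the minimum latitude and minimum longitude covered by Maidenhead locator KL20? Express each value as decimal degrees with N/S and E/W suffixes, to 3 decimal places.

20.000° N, 24.000° E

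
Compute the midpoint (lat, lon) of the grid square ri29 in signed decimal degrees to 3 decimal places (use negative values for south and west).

-0.500, 165.000

Field R=17, I=8: +17·20° lon, +8·10° lat → SW at lon 160°, lat -10°.
Square 2, 9: +2·2° lon, +9·1° lat → SW at lon 164°, lat -1°.
Cell spans 2° lon × 1° lat. Centre is SW corner plus half of each.
latitude -0.500, longitude 165.000.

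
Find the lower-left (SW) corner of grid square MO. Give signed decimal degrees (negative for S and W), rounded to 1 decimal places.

50.0, 60.0

Field M=12, O=14: +12·20° lon, +14·10° lat → SW at lon 60°, lat 50°.
latitude 50.0, longitude 60.0.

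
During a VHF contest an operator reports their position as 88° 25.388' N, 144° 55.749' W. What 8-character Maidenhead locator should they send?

BR78mk81

Offset from 180°W / 90°S: lon 35.07085°, lat 178.42313°.
Field: 35.07085/20 → 1 → B, 178.42313/10 → 17 → R; chars BR.
Square: 15.07085/2 → 7, 8.42313/1 → 8; chars 78.
Subsquare: 1.07085/0.0833333 → 12 → m, 0.42313/0.0416667 → 10 → k; chars mk.
Extended square: 0.07085/0.00833333 → 8, 0.00647/0.00416667 → 1; chars 81.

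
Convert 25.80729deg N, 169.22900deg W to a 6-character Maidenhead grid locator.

Offset from 180°W / 90°S: lon 10.7710°, lat 115.8073°.
Field (20°×10°, letters A–R): lon ⌊10.7710/20⌋ = 0 → A; lat ⌊115.8073/10⌋ = 11 → L.
Square (2°×1°, digits 0–9): lon ⌊10.7710/2⌋ = 5; lat ⌊5.8073/1⌋ = 5.
Subsquare (5′×2.5′, letters a–x): lon ⌊0.7710/0.0833333⌋ = 9 → j; lat ⌊0.8073/0.0416667⌋ = 19 → t.

AL55jt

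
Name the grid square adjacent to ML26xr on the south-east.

Longitude subsquare x = 23; +1 → 24, wraps to 0 = a, carry into square.
Longitude square 2; +1 → 3.
Latitude subsquare r = 17; −1 → 16 = q.

ML36aq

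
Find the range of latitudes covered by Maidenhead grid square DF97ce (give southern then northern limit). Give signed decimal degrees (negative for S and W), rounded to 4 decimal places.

Field D=3, F=5: +3·20° lon, +5·10° lat → SW at lon -120°, lat -40°.
Square 9, 7: +9·2° lon, +7·1° lat → SW at lon -102°, lat -33°.
Subsquare c=2, e=4: +2·0.0833333° lon, +4·0.0416667° lat → SW at lon -101.833°, lat -32.8333°.
Cell spans 0.0833333° lon × 0.0416667° lat.
south -32.8333, north -32.7917.

-32.8333, -32.7917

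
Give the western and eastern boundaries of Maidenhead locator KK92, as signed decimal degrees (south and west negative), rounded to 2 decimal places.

Field K=10, K=10: +10·20° lon, +10·10° lat → SW at lon 20°, lat 10°.
Square 9, 2: +9·2° lon, +2·1° lat → SW at lon 38°, lat 12°.
Cell spans 2° lon × 1° lat.
west 38.00, east 40.00.

38.00, 40.00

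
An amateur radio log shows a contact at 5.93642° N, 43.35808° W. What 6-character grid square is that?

GJ85hw

Offset from 180°W / 90°S: lon 136.6419°, lat 95.9364°.
Field (20°×10°, letters A–R): lon ⌊136.6419/20⌋ = 6 → G; lat ⌊95.9364/10⌋ = 9 → J.
Square (2°×1°, digits 0–9): lon ⌊16.6419/2⌋ = 8; lat ⌊5.9364/1⌋ = 5.
Subsquare (5′×2.5′, letters a–x): lon ⌊0.6419/0.0833333⌋ = 7 → h; lat ⌊0.9364/0.0416667⌋ = 22 → w.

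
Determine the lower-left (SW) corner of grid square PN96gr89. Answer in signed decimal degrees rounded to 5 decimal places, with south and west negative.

46.74583, 138.56667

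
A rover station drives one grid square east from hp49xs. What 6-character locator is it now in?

HP59as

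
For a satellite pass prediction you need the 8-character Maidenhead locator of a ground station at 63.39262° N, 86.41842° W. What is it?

Offset from 180°W / 90°S: lon 93.58158°, lat 153.39262°.
Field: 93.58158/20 → 4 → E, 153.39262/10 → 15 → P; chars EP.
Square: 13.58158/2 → 6, 3.39262/1 → 3; chars 63.
Subsquare: 1.58158/0.0833333 → 18 → s, 0.39262/0.0416667 → 9 → j; chars sj.
Extended square: 0.08158/0.00833333 → 9, 0.01762/0.00416667 → 4; chars 94.

EP63sj94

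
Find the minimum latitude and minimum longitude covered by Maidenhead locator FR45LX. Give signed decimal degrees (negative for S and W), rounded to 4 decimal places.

85.9583, -71.0833

Field F=5, R=17: +5·20° lon, +17·10° lat → SW at lon -80°, lat 80°.
Square 4, 5: +4·2° lon, +5·1° lat → SW at lon -72°, lat 85°.
Subsquare l=11, x=23: +11·0.0833333° lon, +23·0.0416667° lat → SW at lon -71.0833°, lat 85.9583°.
latitude 85.9583, longitude -71.0833.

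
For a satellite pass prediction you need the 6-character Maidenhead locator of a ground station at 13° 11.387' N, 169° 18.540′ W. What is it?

AK53ie

Add 180° to longitude and 90° to latitude: 10.6910, 103.1898.
Field (20°×10°, letters A–R): lon ⌊10.6910/20⌋ = 0 → A; lat ⌊103.1898/10⌋ = 10 → K.
Square (2°×1°, digits 0–9): lon ⌊10.6910/2⌋ = 5; lat ⌊3.1898/1⌋ = 3.
Subsquare (5′×2.5′, letters a–x): lon ⌊0.6910/0.0833333⌋ = 8 → i; lat ⌊0.1898/0.0416667⌋ = 4 → e.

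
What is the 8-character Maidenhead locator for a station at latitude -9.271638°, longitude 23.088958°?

KI10nr04

Offset from 180°W / 90°S: lon 203.08896°, lat 80.72836°.
Field: lon ⌊203.08896/20⌋ = 10 → K; lat ⌊80.72836/10⌋ = 8 → I.
Square: lon ⌊3.08896/2⌋ = 1; lat ⌊0.72836/1⌋ = 0.
Subsquare: lon ⌊1.08896/0.0833333⌋ = 13 → n; lat ⌊0.72836/0.0416667⌋ = 17 → r.
Extended square: lon ⌊0.00562/0.00833333⌋ = 0; lat ⌊0.02003/0.00416667⌋ = 4.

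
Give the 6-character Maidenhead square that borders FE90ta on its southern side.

Latitude subsquare a = 0; −1 → -1, wraps to 23 = x, carry into square.
Latitude square 0; −1 → -1, wraps to 9, carry into field.
Latitude field E = 4; −1 → 3 = D.
The longitude characters are unchanged.

FD99tx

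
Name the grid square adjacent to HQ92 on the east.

Longitude square 9; +1 → 10, wraps to 0, carry into field.
Longitude field H = 7; +1 → 8 = I.
The latitude characters are unchanged.

IQ02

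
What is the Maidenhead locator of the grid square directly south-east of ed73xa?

ED82ax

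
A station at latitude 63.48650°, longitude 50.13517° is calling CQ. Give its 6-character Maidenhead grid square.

Offset from 180°W / 90°S: lon 230.1352°, lat 153.4865°.
Field: lon ⌊230.1352/20⌋ = 11 → L; lat ⌊153.4865/10⌋ = 15 → P.
Square: lon ⌊10.1352/2⌋ = 5; lat ⌊3.4865/1⌋ = 3.
Subsquare: lon ⌊0.1352/0.0833333⌋ = 1 → b; lat ⌊0.4865/0.0416667⌋ = 11 → l.

LP53bl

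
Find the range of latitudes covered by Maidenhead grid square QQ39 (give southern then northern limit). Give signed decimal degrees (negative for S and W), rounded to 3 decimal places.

79.000, 80.000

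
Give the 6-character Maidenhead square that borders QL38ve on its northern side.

Latitude subsquare e = 4; +1 → 5 = f.
The longitude characters are unchanged.

QL38vf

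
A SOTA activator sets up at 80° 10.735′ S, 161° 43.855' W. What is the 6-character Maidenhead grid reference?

Shift to the Maidenhead origin (180°W, 90°S): lon 18.2691, lat 9.8211.
Field: lon ⌊18.2691/20⌋ = 0 → A; lat ⌊9.8211/10⌋ = 0 → A.
Square: lon ⌊18.2691/2⌋ = 9; lat ⌊9.8211/1⌋ = 9.
Subsquare: lon ⌊0.2691/0.0833333⌋ = 3 → d; lat ⌊0.8211/0.0416667⌋ = 19 → t.

AA99dt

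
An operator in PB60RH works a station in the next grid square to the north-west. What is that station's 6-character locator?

Longitude subsquare r = 17; −1 → 16 = q.
Latitude subsquare h = 7; +1 → 8 = i.

PB60qi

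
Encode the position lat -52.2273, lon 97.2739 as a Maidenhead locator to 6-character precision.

Shift to the Maidenhead origin (180°W, 90°S): lon 277.2739, lat 37.7727.
Field (20°×10°, letters A–R): lon ⌊277.2739/20⌋ = 13 → N; lat ⌊37.7727/10⌋ = 3 → D.
Square (2°×1°, digits 0–9): lon ⌊17.2739/2⌋ = 8; lat ⌊7.7727/1⌋ = 7.
Subsquare (5′×2.5′, letters a–x): lon ⌊1.2739/0.0833333⌋ = 15 → p; lat ⌊0.7727/0.0416667⌋ = 18 → s.

ND87ps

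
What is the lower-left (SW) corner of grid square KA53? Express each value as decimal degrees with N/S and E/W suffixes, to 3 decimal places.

87.000° S, 30.000° E

Field K=10, A=0: +10·20° lon, +0·10° lat → SW at lon 20°, lat -90°.
Square 5, 3: +5·2° lon, +3·1° lat → SW at lon 30°, lat -87°.
latitude 87.000° S, longitude 30.000° E.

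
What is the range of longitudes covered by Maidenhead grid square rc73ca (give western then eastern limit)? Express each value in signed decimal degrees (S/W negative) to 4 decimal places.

174.1667, 174.2500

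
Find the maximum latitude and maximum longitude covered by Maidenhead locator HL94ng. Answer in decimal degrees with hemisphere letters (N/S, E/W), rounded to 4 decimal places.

24.2917° N, 20.8333° W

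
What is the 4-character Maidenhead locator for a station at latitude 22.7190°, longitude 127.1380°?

PL32

Add 180° to longitude and 90° to latitude: 307.14, 112.72.
Field: lon ⌊307.14/20⌋ = 15 → P; lat ⌊112.72/10⌋ = 11 → L.
Square: lon ⌊7.14/2⌋ = 3; lat ⌊2.72/1⌋ = 2.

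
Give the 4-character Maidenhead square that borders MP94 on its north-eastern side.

NP05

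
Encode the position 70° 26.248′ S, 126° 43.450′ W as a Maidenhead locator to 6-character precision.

Offset from 180°W / 90°S: lon 53.2758°, lat 19.5625°.
Field: 53.2758/20 → 2 → C, 19.5625/10 → 1 → B; chars CB.
Square: 13.2758/2 → 6, 9.5625/1 → 9; chars 69.
Subsquare: 1.2758/0.0833333 → 15 → p, 0.5625/0.0416667 → 13 → n; chars pn.

CB69pn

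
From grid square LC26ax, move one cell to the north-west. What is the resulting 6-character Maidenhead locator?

LC17xa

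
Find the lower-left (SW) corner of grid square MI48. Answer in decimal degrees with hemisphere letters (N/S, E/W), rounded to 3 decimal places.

2.000° S, 68.000° E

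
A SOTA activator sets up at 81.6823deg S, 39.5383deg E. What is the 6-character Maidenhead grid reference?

Shift to the Maidenhead origin (180°W, 90°S): lon 219.5383, lat 8.3177.
Field: 219.5383/20 → 10 → K, 8.3177/10 → 0 → A; chars KA.
Square: 19.5383/2 → 9, 8.3177/1 → 8; chars 98.
Subsquare: 1.5383/0.0833333 → 18 → s, 0.3177/0.0416667 → 7 → h; chars sh.

KA98sh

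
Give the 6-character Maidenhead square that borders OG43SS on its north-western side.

OG43rt

Longitude subsquare s = 18; −1 → 17 = r.
Latitude subsquare s = 18; +1 → 19 = t.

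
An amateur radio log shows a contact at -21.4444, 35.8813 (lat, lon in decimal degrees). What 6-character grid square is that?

KG78wn

Add 180° to longitude and 90° to latitude: 215.8813, 68.5556.
Field: lon ⌊215.8813/20⌋ = 10 → K; lat ⌊68.5556/10⌋ = 6 → G.
Square: lon ⌊15.8813/2⌋ = 7; lat ⌊8.5556/1⌋ = 8.
Subsquare: lon ⌊1.8813/0.0833333⌋ = 22 → w; lat ⌊0.5556/0.0416667⌋ = 13 → n.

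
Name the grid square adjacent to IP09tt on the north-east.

IP09uu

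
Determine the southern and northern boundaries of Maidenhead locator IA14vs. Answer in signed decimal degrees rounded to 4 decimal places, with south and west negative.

-85.2500, -85.2083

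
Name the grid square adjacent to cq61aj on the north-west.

CQ51xk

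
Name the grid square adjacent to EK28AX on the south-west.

Longitude subsquare a = 0; −1 → -1, wraps to 23 = x, carry into square.
Longitude square 2; −1 → 1.
Latitude subsquare x = 23; −1 → 22 = w.

EK18xw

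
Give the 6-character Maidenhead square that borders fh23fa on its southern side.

Latitude subsquare a = 0; −1 → -1, wraps to 23 = x, carry into square.
Latitude square 3; −1 → 2.
The longitude characters are unchanged.

FH22fx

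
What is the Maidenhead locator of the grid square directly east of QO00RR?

QO00sr

Longitude subsquare r = 17; +1 → 18 = s.
The latitude characters are unchanged.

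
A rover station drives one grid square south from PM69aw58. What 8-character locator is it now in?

PM69aw57

Latitude extended square 8; −1 → 7.
The longitude characters are unchanged.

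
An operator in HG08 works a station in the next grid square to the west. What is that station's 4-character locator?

Longitude square 0; −1 → -1, wraps to 9, carry into field.
Longitude field H = 7; −1 → 6 = G.
The latitude characters are unchanged.

GG98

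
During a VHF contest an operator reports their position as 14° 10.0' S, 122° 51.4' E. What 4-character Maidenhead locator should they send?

PH15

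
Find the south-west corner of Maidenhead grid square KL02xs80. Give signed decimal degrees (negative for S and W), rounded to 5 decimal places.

22.75000, 21.98333

Field K=10, L=11: +10·20° lon, +11·10° lat → SW at lon 20°, lat 20°.
Square 0, 2: +0·2° lon, +2·1° lat → SW at lon 20°, lat 22°.
Subsquare x=23, s=18: +23·0.0833333° lon, +18·0.0416667° lat → SW at lon 21.9167°, lat 22.75°.
Extended square 8, 0: +8·0.00833333° lon, +0·0.00416667° lat → SW at lon 21.9833°, lat 22.75°.
latitude 22.75000, longitude 21.98333.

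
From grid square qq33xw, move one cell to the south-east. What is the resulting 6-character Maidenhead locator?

QQ43av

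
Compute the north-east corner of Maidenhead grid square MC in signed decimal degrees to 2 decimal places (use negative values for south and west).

-60.00, 80.00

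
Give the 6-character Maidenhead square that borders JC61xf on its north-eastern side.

Longitude subsquare x = 23; +1 → 24, wraps to 0 = a, carry into square.
Longitude square 6; +1 → 7.
Latitude subsquare f = 5; +1 → 6 = g.

JC71ag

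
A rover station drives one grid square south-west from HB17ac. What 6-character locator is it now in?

Longitude subsquare a = 0; −1 → -1, wraps to 23 = x, carry into square.
Longitude square 1; −1 → 0.
Latitude subsquare c = 2; −1 → 1 = b.

HB07xb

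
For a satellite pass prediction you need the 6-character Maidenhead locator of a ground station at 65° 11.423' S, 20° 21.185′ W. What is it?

HC94tt

Add 180° to longitude and 90° to latitude: 159.6469, 24.8096.
Field: lon ⌊159.6469/20⌋ = 7 → H; lat ⌊24.8096/10⌋ = 2 → C.
Square: lon ⌊19.6469/2⌋ = 9; lat ⌊4.8096/1⌋ = 4.
Subsquare: lon ⌊1.6469/0.0833333⌋ = 19 → t; lat ⌊0.8096/0.0416667⌋ = 19 → t.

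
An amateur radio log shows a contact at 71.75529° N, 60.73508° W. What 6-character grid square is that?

FQ91ps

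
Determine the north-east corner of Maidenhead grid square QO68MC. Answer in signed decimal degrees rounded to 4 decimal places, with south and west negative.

58.1250, 153.0833

Field Q=16, O=14: +16·20° lon, +14·10° lat → SW at lon 140°, lat 50°.
Square 6, 8: +6·2° lon, +8·1° lat → SW at lon 152°, lat 58°.
Subsquare m=12, c=2: +12·0.0833333° lon, +2·0.0416667° lat → SW at lon 153°, lat 58.0833°.
Cell spans 0.0833333° lon × 0.0416667° lat. NE corner is SW corner plus one full cell.
latitude 58.1250, longitude 153.0833.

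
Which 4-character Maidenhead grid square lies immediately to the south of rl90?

Latitude square 0; −1 → -1, wraps to 9, carry into field.
Latitude field L = 11; −1 → 10 = K.
The longitude characters are unchanged.

RK99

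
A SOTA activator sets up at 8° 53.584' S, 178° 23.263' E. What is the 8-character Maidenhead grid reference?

Offset from 180°W / 90°S: lon 358.38772°, lat 81.10693°.
Field: 358.38772/20 → 17 → R, 81.10693/10 → 8 → I; chars RI.
Square: 18.38772/2 → 9, 1.10693/1 → 1; chars 91.
Subsquare: 0.38772/0.0833333 → 4 → e, 0.10693/0.0416667 → 2 → c; chars ec.
Extended square: 0.05438/0.00833333 → 6, 0.02360/0.00416667 → 5; chars 65.

RI91ec65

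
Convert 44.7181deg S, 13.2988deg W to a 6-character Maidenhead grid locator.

IE35ig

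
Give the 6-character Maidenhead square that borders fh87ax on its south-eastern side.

Longitude subsquare a = 0; +1 → 1 = b.
Latitude subsquare x = 23; −1 → 22 = w.

FH87bw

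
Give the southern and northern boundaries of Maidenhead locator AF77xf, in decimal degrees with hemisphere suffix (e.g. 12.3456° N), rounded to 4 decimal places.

32.7917° S, 32.7500° S

Field A=0, F=5: +0·20° lon, +5·10° lat → SW at lon -180°, lat -40°.
Square 7, 7: +7·2° lon, +7·1° lat → SW at lon -166°, lat -33°.
Subsquare x=23, f=5: +23·0.0833333° lon, +5·0.0416667° lat → SW at lon -164.083°, lat -32.7917°.
Cell spans 0.0833333° lon × 0.0416667° lat.
south 32.7917° S, north 32.7500° S.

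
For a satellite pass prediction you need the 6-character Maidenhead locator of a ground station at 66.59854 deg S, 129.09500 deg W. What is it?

CC53kj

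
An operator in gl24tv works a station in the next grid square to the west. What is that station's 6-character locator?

GL24sv

Longitude subsquare t = 19; −1 → 18 = s.
The latitude characters are unchanged.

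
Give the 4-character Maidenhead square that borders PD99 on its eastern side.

QD09

Longitude square 9; +1 → 10, wraps to 0, carry into field.
Longitude field P = 15; +1 → 16 = Q.
The latitude characters are unchanged.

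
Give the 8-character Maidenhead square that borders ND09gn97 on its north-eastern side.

ND09hn08

Longitude extended square 9; +1 → 10, wraps to 0, carry into subsquare.
Longitude subsquare g = 6; +1 → 7 = h.
Latitude extended square 7; +1 → 8.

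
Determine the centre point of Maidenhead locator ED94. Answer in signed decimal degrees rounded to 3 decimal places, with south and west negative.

Field E=4, D=3: +4·20° lon, +3·10° lat → SW at lon -100°, lat -60°.
Square 9, 4: +9·2° lon, +4·1° lat → SW at lon -82°, lat -56°.
Cell spans 2° lon × 1° lat. Centre is SW corner plus half of each.
latitude -55.500, longitude -81.000.

-55.500, -81.000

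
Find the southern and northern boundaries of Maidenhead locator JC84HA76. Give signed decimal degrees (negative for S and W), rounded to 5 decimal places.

-65.97500, -65.97083

Field J=9, C=2: +9·20° lon, +2·10° lat → SW at lon 0°, lat -70°.
Square 8, 4: +8·2° lon, +4·1° lat → SW at lon 16°, lat -66°.
Subsquare h=7, a=0: +7·0.0833333° lon, +0·0.0416667° lat → SW at lon 16.5833°, lat -66°.
Extended square 7, 6: +7·0.00833333° lon, +6·0.00416667° lat → SW at lon 16.6417°, lat -65.975°.
Cell spans 0.00833333° lon × 0.00416667° lat.
south -65.97500, north -65.97083.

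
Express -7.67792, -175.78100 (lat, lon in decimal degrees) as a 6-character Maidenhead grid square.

AI22ch

Shift to the Maidenhead origin (180°W, 90°S): lon 4.2190, lat 82.3221.
Field: 4.2190/20 → 0 → A, 82.3221/10 → 8 → I; chars AI.
Square: 4.2190/2 → 2, 2.3221/1 → 2; chars 22.
Subsquare: 0.2190/0.0833333 → 2 → c, 0.3221/0.0416667 → 7 → h; chars ch.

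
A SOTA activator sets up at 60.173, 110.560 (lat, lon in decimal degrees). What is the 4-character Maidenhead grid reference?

OP50

Add 180° to longitude and 90° to latitude: 290.56, 150.17.
Field (20°×10°, letters A–R): 290.56/20 → 14 → O, 150.17/10 → 15 → P; chars OP.
Square (2°×1°, digits 0–9): 10.56/2 → 5, 0.17/1 → 0; chars 50.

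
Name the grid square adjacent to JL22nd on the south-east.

JL22oc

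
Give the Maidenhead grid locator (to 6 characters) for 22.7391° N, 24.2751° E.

KL22dr

Shift to the Maidenhead origin (180°W, 90°S): lon 204.2751, lat 112.7391.
Field: lon ⌊204.2751/20⌋ = 10 → K; lat ⌊112.7391/10⌋ = 11 → L.
Square: lon ⌊4.2751/2⌋ = 2; lat ⌊2.7391/1⌋ = 2.
Subsquare: lon ⌊0.2751/0.0833333⌋ = 3 → d; lat ⌊0.7391/0.0416667⌋ = 17 → r.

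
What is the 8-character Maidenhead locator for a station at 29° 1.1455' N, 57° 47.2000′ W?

GL19ca54

Shift to the Maidenhead origin (180°W, 90°S): lon 122.21333, lat 119.01909.
Field: lon ⌊122.21333/20⌋ = 6 → G; lat ⌊119.01909/10⌋ = 11 → L.
Square: lon ⌊2.21333/2⌋ = 1; lat ⌊9.01909/1⌋ = 9.
Subsquare: lon ⌊0.21333/0.0833333⌋ = 2 → c; lat ⌊0.01909/0.0416667⌋ = 0 → a.
Extended square: lon ⌊0.04667/0.00833333⌋ = 5; lat ⌊0.01909/0.00416667⌋ = 4.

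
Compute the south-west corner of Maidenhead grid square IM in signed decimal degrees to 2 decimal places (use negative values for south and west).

Field I=8, M=12: +8·20° lon, +12·10° lat → SW at lon -20°, lat 30°.
latitude 30.00, longitude -20.00.

30.00, -20.00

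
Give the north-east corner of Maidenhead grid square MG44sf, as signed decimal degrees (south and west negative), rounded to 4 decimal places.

-25.7500, 69.5833

Field M=12, G=6: +12·20° lon, +6·10° lat → SW at lon 60°, lat -30°.
Square 4, 4: +4·2° lon, +4·1° lat → SW at lon 68°, lat -26°.
Subsquare s=18, f=5: +18·0.0833333° lon, +5·0.0416667° lat → SW at lon 69.5°, lat -25.7917°.
Cell spans 0.0833333° lon × 0.0416667° lat. NE corner is SW corner plus one full cell.
latitude -25.7500, longitude 69.5833.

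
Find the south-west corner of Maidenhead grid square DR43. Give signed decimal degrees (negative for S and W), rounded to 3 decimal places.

Field D=3, R=17: +3·20° lon, +17·10° lat → SW at lon -120°, lat 80°.
Square 4, 3: +4·2° lon, +3·1° lat → SW at lon -112°, lat 83°.
latitude 83.000, longitude -112.000.

83.000, -112.000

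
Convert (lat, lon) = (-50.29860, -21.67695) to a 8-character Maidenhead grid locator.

HD99dq88

Offset from 180°W / 90°S: lon 158.32305°, lat 39.70140°.
Field: lon ⌊158.32305/20⌋ = 7 → H; lat ⌊39.70140/10⌋ = 3 → D.
Square: lon ⌊18.32305/2⌋ = 9; lat ⌊9.70140/1⌋ = 9.
Subsquare: lon ⌊0.32305/0.0833333⌋ = 3 → d; lat ⌊0.70140/0.0416667⌋ = 16 → q.
Extended square: lon ⌊0.07305/0.00833333⌋ = 8; lat ⌊0.03473/0.00416667⌋ = 8.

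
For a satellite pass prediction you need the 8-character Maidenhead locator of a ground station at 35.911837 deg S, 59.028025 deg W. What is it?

Shift to the Maidenhead origin (180°W, 90°S): lon 120.97198, lat 54.08816.
Field (20°×10°, letters A–R): 120.97198/20 → 6 → G, 54.08816/10 → 5 → F; chars GF.
Square (2°×1°, digits 0–9): 0.97198/2 → 0, 4.08816/1 → 4; chars 04.
Subsquare (5′×2.5′, letters a–x): 0.97198/0.0833333 → 11 → l, 0.08816/0.0416667 → 2 → c; chars lc.
Extended square (30″×15″, digits 0–9): 0.05531/0.00833333 → 6, 0.00483/0.00416667 → 1; chars 61.

GF04lc61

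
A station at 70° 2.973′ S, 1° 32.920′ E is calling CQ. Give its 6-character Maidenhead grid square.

Add 180° to longitude and 90° to latitude: 181.5487, 19.9505.
Field: lon ⌊181.5487/20⌋ = 9 → J; lat ⌊19.9505/10⌋ = 1 → B.
Square: lon ⌊1.5487/2⌋ = 0; lat ⌊9.9505/1⌋ = 9.
Subsquare: lon ⌊1.5487/0.0833333⌋ = 18 → s; lat ⌊0.9505/0.0416667⌋ = 22 → w.

JB09sw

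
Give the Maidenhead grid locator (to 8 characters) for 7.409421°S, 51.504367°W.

GI42fo91

Add 180° to longitude and 90° to latitude: 128.49563, 82.59058.
Field: lon ⌊128.49563/20⌋ = 6 → G; lat ⌊82.59058/10⌋ = 8 → I.
Square: lon ⌊8.49563/2⌋ = 4; lat ⌊2.59058/1⌋ = 2.
Subsquare: lon ⌊0.49563/0.0833333⌋ = 5 → f; lat ⌊0.59058/0.0416667⌋ = 14 → o.
Extended square: lon ⌊0.07897/0.00833333⌋ = 9; lat ⌊0.00725/0.00416667⌋ = 1.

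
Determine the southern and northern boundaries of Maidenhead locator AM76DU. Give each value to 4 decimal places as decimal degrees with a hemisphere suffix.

Field A=0, M=12: +0·20° lon, +12·10° lat → SW at lon -180°, lat 30°.
Square 7, 6: +7·2° lon, +6·1° lat → SW at lon -166°, lat 36°.
Subsquare d=3, u=20: +3·0.0833333° lon, +20·0.0416667° lat → SW at lon -165.75°, lat 36.8333°.
Cell spans 0.0833333° lon × 0.0416667° lat.
south 36.8333° N, north 36.8750° N.

36.8333° N, 36.8750° N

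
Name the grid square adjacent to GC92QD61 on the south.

GC92qd60

Latitude extended square 1; −1 → 0.
The longitude characters are unchanged.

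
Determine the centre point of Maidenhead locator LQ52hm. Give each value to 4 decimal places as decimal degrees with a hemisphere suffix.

72.5208° N, 50.6250° E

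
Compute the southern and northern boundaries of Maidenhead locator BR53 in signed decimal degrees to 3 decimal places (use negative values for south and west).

83.000, 84.000

Field B=1, R=17: +1·20° lon, +17·10° lat → SW at lon -160°, lat 80°.
Square 5, 3: +5·2° lon, +3·1° lat → SW at lon -150°, lat 83°.
Cell spans 2° lon × 1° lat.
south 83.000, north 84.000.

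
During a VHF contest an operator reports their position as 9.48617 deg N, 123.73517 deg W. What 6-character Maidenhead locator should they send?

CJ89dl

Offset from 180°W / 90°S: lon 56.2648°, lat 99.4862°.
Field: lon ⌊56.2648/20⌋ = 2 → C; lat ⌊99.4862/10⌋ = 9 → J.
Square: lon ⌊16.2648/2⌋ = 8; lat ⌊9.4862/1⌋ = 9.
Subsquare: lon ⌊0.2648/0.0833333⌋ = 3 → d; lat ⌊0.4862/0.0416667⌋ = 11 → l.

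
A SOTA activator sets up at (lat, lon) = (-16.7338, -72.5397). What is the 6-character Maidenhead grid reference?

Add 180° to longitude and 90° to latitude: 107.4603, 73.2662.
Field (20°×10°, letters A–R): lon ⌊107.4603/20⌋ = 5 → F; lat ⌊73.2662/10⌋ = 7 → H.
Square (2°×1°, digits 0–9): lon ⌊7.4603/2⌋ = 3; lat ⌊3.2662/1⌋ = 3.
Subsquare (5′×2.5′, letters a–x): lon ⌊1.4603/0.0833333⌋ = 17 → r; lat ⌊0.2662/0.0416667⌋ = 6 → g.

FH33rg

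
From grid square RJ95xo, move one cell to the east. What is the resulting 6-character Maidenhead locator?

Longitude subsquare x = 23; +1 → 24, wraps to 0 = a, carry into square.
Longitude square 9; +1 → 10, wraps to 0, carry into field.
Longitude field R = 17; +1 → 18, wraps to 0 = A, wrapping around the antimeridian.
The latitude characters are unchanged.

AJ05ao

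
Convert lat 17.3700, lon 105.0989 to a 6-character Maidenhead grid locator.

Offset from 180°W / 90°S: lon 285.0989°, lat 107.3700°.
Field (20°×10°, letters A–R): lon ⌊285.0989/20⌋ = 14 → O; lat ⌊107.3700/10⌋ = 10 → K.
Square (2°×1°, digits 0–9): lon ⌊5.0989/2⌋ = 2; lat ⌊7.3700/1⌋ = 7.
Subsquare (5′×2.5′, letters a–x): lon ⌊1.0989/0.0833333⌋ = 13 → n; lat ⌊0.3700/0.0416667⌋ = 8 → i.

OK27ni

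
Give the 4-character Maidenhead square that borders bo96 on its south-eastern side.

Longitude square 9; +1 → 10, wraps to 0, carry into field.
Longitude field B = 1; +1 → 2 = C.
Latitude square 6; −1 → 5.

CO05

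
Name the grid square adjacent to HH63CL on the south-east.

HH63dk

Longitude subsquare c = 2; +1 → 3 = d.
Latitude subsquare l = 11; −1 → 10 = k.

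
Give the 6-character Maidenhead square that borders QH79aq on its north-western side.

QH69xr

Longitude subsquare a = 0; −1 → -1, wraps to 23 = x, carry into square.
Longitude square 7; −1 → 6.
Latitude subsquare q = 16; +1 → 17 = r.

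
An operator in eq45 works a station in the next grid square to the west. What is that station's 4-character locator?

EQ35

Longitude square 4; −1 → 3.
The latitude characters are unchanged.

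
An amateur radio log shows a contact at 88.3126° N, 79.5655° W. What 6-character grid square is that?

FR08fh

Offset from 180°W / 90°S: lon 100.4345°, lat 178.3126°.
Field: 100.4345/20 → 5 → F, 178.3126/10 → 17 → R; chars FR.
Square: 0.4345/2 → 0, 8.3126/1 → 8; chars 08.
Subsquare: 0.4345/0.0833333 → 5 → f, 0.3126/0.0416667 → 7 → h; chars fh.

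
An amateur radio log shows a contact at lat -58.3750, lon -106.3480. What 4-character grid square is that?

DD61

Shift to the Maidenhead origin (180°W, 90°S): lon 73.65, lat 31.62.
Field (20°×10°, letters A–R): lon ⌊73.65/20⌋ = 3 → D; lat ⌊31.62/10⌋ = 3 → D.
Square (2°×1°, digits 0–9): lon ⌊13.65/2⌋ = 6; lat ⌊1.62/1⌋ = 1.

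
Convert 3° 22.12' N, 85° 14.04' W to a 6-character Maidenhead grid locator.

Shift to the Maidenhead origin (180°W, 90°S): lon 94.7660, lat 93.3687.
Field: lon ⌊94.7660/20⌋ = 4 → E; lat ⌊93.3687/10⌋ = 9 → J.
Square: lon ⌊14.7660/2⌋ = 7; lat ⌊3.3687/1⌋ = 3.
Subsquare: lon ⌊0.7660/0.0833333⌋ = 9 → j; lat ⌊0.3687/0.0416667⌋ = 8 → i.

EJ73ji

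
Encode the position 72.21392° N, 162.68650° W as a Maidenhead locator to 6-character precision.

Add 180° to longitude and 90° to latitude: 17.3135, 162.2139.
Field: lon ⌊17.3135/20⌋ = 0 → A; lat ⌊162.2139/10⌋ = 16 → Q.
Square: lon ⌊17.3135/2⌋ = 8; lat ⌊2.2139/1⌋ = 2.
Subsquare: lon ⌊1.3135/0.0833333⌋ = 15 → p; lat ⌊0.2139/0.0416667⌋ = 5 → f.

AQ82pf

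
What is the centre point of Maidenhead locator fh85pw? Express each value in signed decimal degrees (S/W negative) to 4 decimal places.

-14.0625, -62.7083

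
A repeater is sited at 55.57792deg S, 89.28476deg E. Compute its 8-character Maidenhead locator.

ND44pk41

Shift to the Maidenhead origin (180°W, 90°S): lon 269.28476, lat 34.42208.
Field: lon ⌊269.28476/20⌋ = 13 → N; lat ⌊34.42208/10⌋ = 3 → D.
Square: lon ⌊9.28476/2⌋ = 4; lat ⌊4.42208/1⌋ = 4.
Subsquare: lon ⌊1.28476/0.0833333⌋ = 15 → p; lat ⌊0.42208/0.0416667⌋ = 10 → k.
Extended square: lon ⌊0.03476/0.00833333⌋ = 4; lat ⌊0.00541/0.00416667⌋ = 1.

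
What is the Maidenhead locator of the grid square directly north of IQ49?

IR40

Latitude square 9; +1 → 10, wraps to 0, carry into field.
Latitude field Q = 16; +1 → 17 = R.
The longitude characters are unchanged.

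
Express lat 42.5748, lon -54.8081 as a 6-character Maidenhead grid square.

Offset from 180°W / 90°S: lon 125.1919°, lat 132.5748°.
Field: lon ⌊125.1919/20⌋ = 6 → G; lat ⌊132.5748/10⌋ = 13 → N.
Square: lon ⌊5.1919/2⌋ = 2; lat ⌊2.5748/1⌋ = 2.
Subsquare: lon ⌊1.1919/0.0833333⌋ = 14 → o; lat ⌊0.5748/0.0416667⌋ = 13 → n.

GN22on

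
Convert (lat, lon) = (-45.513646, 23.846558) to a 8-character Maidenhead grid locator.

KE14wl16

Shift to the Maidenhead origin (180°W, 90°S): lon 203.84656, lat 44.48635.
Field: lon ⌊203.84656/20⌋ = 10 → K; lat ⌊44.48635/10⌋ = 4 → E.
Square: lon ⌊3.84656/2⌋ = 1; lat ⌊4.48635/1⌋ = 4.
Subsquare: lon ⌊1.84656/0.0833333⌋ = 22 → w; lat ⌊0.48635/0.0416667⌋ = 11 → l.
Extended square: lon ⌊0.01322/0.00833333⌋ = 1; lat ⌊0.02802/0.00416667⌋ = 6.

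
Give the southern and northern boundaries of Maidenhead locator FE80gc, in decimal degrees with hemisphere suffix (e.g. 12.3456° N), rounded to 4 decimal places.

49.9167° S, 49.8750° S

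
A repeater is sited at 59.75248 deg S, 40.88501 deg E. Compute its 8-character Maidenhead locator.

LD00kf69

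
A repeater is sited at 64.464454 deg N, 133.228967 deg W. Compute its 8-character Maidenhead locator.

CP34jl21

Offset from 180°W / 90°S: lon 46.77103°, lat 154.46445°.
Field: 46.77103/20 → 2 → C, 154.46445/10 → 15 → P; chars CP.
Square: 6.77103/2 → 3, 4.46445/1 → 4; chars 34.
Subsquare: 0.77103/0.0833333 → 9 → j, 0.46445/0.0416667 → 11 → l; chars jl.
Extended square: 0.02103/0.00833333 → 2, 0.00612/0.00416667 → 1; chars 21.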